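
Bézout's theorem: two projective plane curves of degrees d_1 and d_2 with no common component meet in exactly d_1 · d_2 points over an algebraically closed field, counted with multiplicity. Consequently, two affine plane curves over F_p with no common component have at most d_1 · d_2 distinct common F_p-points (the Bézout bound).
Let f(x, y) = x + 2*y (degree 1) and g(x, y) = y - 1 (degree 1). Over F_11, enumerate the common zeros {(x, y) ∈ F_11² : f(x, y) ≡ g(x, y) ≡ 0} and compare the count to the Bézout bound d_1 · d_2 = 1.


Common zeros: {(9, 1)}; count = 1; Bézout bound = 1.

deg(f) = 1, deg(g) = 1, so Bézout bound = 1.
Scan x ∈ F_11. For each x, list the y ∈ F_11 with f(x, y) ≡ 0 and those with g(x, y) ≡ 0 (mod 11); the common zeros in that column are the intersection.
  x = 0: f ≡ 0 at y ∈ {0}; g ≡ 0 at y ∈ {1}; common: ∅.
  x = 1: f ≡ 0 at y ∈ {5}; g ≡ 0 at y ∈ {1}; common: ∅.
  x = 2: f ≡ 0 at y ∈ {10}; g ≡ 0 at y ∈ {1}; common: ∅.
  x = 3: f ≡ 0 at y ∈ {4}; g ≡ 0 at y ∈ {1}; common: ∅.
  x = 4: f ≡ 0 at y ∈ {9}; g ≡ 0 at y ∈ {1}; common: ∅.
  x = 5: f ≡ 0 at y ∈ {3}; g ≡ 0 at y ∈ {1}; common: ∅.
  x = 6: f ≡ 0 at y ∈ {8}; g ≡ 0 at y ∈ {1}; common: ∅.
  x = 7: f ≡ 0 at y ∈ {2}; g ≡ 0 at y ∈ {1}; common: ∅.
  x = 8: f ≡ 0 at y ∈ {7}; g ≡ 0 at y ∈ {1}; common: ∅.
  x = 9: f ≡ 0 at y ∈ {1}; g ≡ 0 at y ∈ {1}; common: {1}.
  x = 10: f ≡ 0 at y ∈ {6}; g ≡ 0 at y ∈ {1}; common: ∅.
Collecting: common zeros = {(9, 1)}, so the count is 1.
Comparison with the Bézout bound: 1 ≤ 1 = deg(f)·deg(g), as expected for curves with no common component (the bound is attained).


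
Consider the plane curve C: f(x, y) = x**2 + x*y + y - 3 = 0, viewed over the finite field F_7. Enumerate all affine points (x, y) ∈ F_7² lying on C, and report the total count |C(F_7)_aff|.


Affine F_7-points: {(0, 3), (1, 1), (2, 2), (3, 2), (4, 3), (5, 1)}; count = 6.

For each of the 49 pairs (x, y) ∈ F_7², evaluate f(x, y) mod 7. Record the zeros.
  x = 0: [0↦4, 1↦5, 2↦6, 3↦0, 4↦1, 5↦2, 6↦3]  zeros at y ∈ {3}
  x = 1: [0↦5, 1↦0, 2↦2, 3↦4, 4↦6, 5↦1, 6↦3]  zeros at y ∈ {1}
  x = 2: [0↦1, 1↦4, 2↦0, 3↦3, 4↦6, 5↦2, 6↦5]  zeros at y ∈ {2}
  x = 3: [0↦6, 1↦3, 2↦0, 3↦4, 4↦1, 5↦5, 6↦2]  zeros at y ∈ {2}
  x = 4: [0↦6, 1↦4, 2↦2, 3↦0, 4↦5, 5↦3, 6↦1]  zeros at y ∈ {3}
  x = 5: [0↦1, 1↦0, 2↦6, 3↦5, 4↦4, 5↦3, 6↦2]  zeros at y ∈ {1}
  x = 6: [0↦5, 1↦5, 2↦5, 3↦5, 4↦5, 5↦5, 6↦5]  zeros at y ∈ ∅
Collecting zeros: affine points = {(0, 3), (1, 1), (2, 2), (3, 2), (4, 3), (5, 1)}.
Total count |C(F_7)_aff| = 6.


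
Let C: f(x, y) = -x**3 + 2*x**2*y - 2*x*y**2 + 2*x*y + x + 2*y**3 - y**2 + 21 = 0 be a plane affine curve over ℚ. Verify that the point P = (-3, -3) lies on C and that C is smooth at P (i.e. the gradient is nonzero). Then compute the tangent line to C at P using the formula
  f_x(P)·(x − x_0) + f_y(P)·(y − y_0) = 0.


Tangent line at P: -14*x + 36*y + 66 = 0.

Step 1: f(-3, -3) = 0, so P lies on C.
Step 2: partial derivatives
  f_x(x, y) = -3*x**2 + 4*x*y - 2*y**2 + 2*y + 1, f_y(x, y) = 2*x**2 - 4*x*y + 2*x + 6*y**2 - 2*y.
  f_x(P) = -14, f_y(P) = 36 (gradient nonzero, so P is smooth).
Step 3: tangent line at P: -14·(x − -3) + 36·(y − -3) = 0.
Expanding: -14*x + 36*y + 66 = 0.


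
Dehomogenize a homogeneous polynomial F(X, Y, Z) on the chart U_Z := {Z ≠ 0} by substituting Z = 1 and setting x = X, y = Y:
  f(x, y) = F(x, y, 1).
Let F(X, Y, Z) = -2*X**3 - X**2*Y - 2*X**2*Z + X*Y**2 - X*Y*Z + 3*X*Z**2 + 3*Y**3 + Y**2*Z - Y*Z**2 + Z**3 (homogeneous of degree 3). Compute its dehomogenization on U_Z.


f(x, y) = -2*x**3 - x**2*y - 2*x**2 + x*y**2 - x*y + 3*x + 3*y**3 + y**2 - y + 1

On U_Z we set Z = 1. Each monomial c·X^i·Y^j·Z^k in F becomes c·x^i·y^j·1^k = c·x^i·y^j.
Substituting Z = 1: F(X, Y, 1) = -2*x**3 - x**2*y - 2*x**2 + x*y**2 - x*y + 3*x + 3*y**3 + y**2 - y + 1.
Note: deg(f) ≤ deg(F) = 3; strict inequality happens when F is divisible by Z (lost terms).


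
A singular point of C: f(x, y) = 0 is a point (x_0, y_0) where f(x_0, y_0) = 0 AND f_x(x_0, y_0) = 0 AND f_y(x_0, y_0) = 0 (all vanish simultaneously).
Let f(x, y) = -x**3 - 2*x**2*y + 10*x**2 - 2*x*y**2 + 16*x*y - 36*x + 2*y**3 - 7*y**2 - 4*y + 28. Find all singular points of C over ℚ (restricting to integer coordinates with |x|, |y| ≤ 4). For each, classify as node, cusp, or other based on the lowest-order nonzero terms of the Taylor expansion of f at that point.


Singular points: {(2, 2)}; classification: cusp.

Compute partial derivatives:
  f_x = -3*x**2 - 4*x*y + 20*x - 2*y**2 + 16*y - 36.
  f_y = -2*x**2 - 4*x*y + 16*x + 6*y**2 - 14*y - 4.
Scan x_0 ∈ {−4, ..., 4}. For each x_0, f_y(x_0, y) is a polynomial in y; find its integer roots y ∈ {−4, ..., 4}, then test f_x and f at those candidates.
  x = -4: f_y(-4, y) = 6*y**2 + 2*y - 100; no integer root y with |y| ≤ 4.
  x = -3: f_y(-3, y) = 6*y**2 - 2*y - 70; no integer root y with |y| ≤ 4.
  x = -2: f_y(-2, y) = 6*y**2 - 6*y - 44; no integer root y with |y| ≤ 4.
  x = -1: f_y(-1, y) = 6*y**2 - 10*y - 22; no integer root y with |y| ≤ 4.
  x = 0: f_y(0, y) = 6*y**2 - 14*y - 4; no integer root y with |y| ≤ 4.
  x = 1: f_y(1, y) = 6*y**2 - 18*y + 10; no integer root y with |y| ≤ 4.
  x = 2: f_y(2, y) = 6*y**2 - 22*y + 20; vanishes at y ∈ {2}. (2, 2): f_x = 0, f = 0 — SINGULAR.
  x = 3: f_y(3, y) = 6*y**2 - 26*y + 26; no integer root y with |y| ≤ 4.
  x = 4: f_y(4, y) = 6*y**2 - 30*y + 28; no integer root y with |y| ≤ 4.
Only singular point on the grid: (2, 2).
Classify: substitute x = 2 + u, y = 2 + v and expand: f = -u**3 - 2*u**2*v - 2*u*v**2 + 2*v**3 + v**2.
No constant or linear terms (consistent with a singular point). Quadratic part: v**2. Cubic part: -u**3 - 2*u**2*v - 2*u*v**2 + 2*v**3.
The quadratic part v**2 is a perfect square, so there is a single (double) tangent line v = 0, i.e. y = 2. Restricting the cubic part to that line (v = 0) leaves -u**3 ≠ 0, so f is not divisible by v and the branch is v² ≈ u**3 to lowest order — this is a cusp.
Classification: cusp.


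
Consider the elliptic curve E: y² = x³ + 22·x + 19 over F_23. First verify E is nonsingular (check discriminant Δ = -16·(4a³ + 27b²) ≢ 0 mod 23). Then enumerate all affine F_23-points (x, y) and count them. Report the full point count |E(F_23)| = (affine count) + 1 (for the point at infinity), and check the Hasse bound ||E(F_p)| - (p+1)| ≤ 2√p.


Affine points = {(2, 5), (2, 18), (5, 1), (5, 22), (9, 7), (9, 16), (13, 8), (13, 15), (14, 9), (14, 14), (17, 4), (17, 19), (20, 8), (20, 15), (21, 6), (21, 17)}; affine count = 16; |E(F_23)| = 17.

Discriminant check: Δ ∝ 4a³ + 27b² = 4·22³ + 27·19² = 4·10648 + 27·361 ≡ 14 (mod 23). Nonzero ⇒ E is nonsingular.
For each x ∈ F_23, compute rhs = x³ + 22·x + 19 mod 23, then count y ∈ F_23 with y² ≡ rhs.
  x = 0: rhs = 19, matching y values: none (0 points).
  x = 1: rhs = 19, matching y values: none (0 points).
  x = 2: rhs = 2, matching y values: 5, 18 (2 points).
  x = 3: rhs = 20, matching y values: none (0 points).
  x = 4: rhs = 10, matching y values: none (0 points).
  x = 5: rhs = 1, matching y values: 1, 22 (2 points).
  x = 6: rhs = 22, matching y values: none (0 points).
  x = 7: rhs = 10, matching y values: none (0 points).
  x = 8: rhs = 17, matching y values: none (0 points).
  x = 9: rhs = 3, matching y values: 7, 16 (2 points).
  x = 10: rhs = 20, matching y values: none (0 points).
  x = 11: rhs = 5, matching y values: none (0 points).
  x = 12: rhs = 10, matching y values: none (0 points).
  x = 13: rhs = 18, matching y values: 8, 15 (2 points).
  x = 14: rhs = 12, matching y values: 9, 14 (2 points).
  x = 15: rhs = 21, matching y values: none (0 points).
  x = 16: rhs = 5, matching y values: none (0 points).
  x = 17: rhs = 16, matching y values: 4, 19 (2 points).
  x = 18: rhs = 14, matching y values: none (0 points).
  x = 19: rhs = 5, matching y values: none (0 points).
  x = 20: rhs = 18, matching y values: 8, 15 (2 points).
  x = 21: rhs = 13, matching y values: 6, 17 (2 points).
  x = 22: rhs = 19, matching y values: none (0 points).
Total affine count: 16.
Full point count |E(F_23)| = 16 + 1 = 17.
Hasse bound: |17 − (23+1)| = |-7| = 7 ≤ 2√23 ≈ 9.5917 ✓.


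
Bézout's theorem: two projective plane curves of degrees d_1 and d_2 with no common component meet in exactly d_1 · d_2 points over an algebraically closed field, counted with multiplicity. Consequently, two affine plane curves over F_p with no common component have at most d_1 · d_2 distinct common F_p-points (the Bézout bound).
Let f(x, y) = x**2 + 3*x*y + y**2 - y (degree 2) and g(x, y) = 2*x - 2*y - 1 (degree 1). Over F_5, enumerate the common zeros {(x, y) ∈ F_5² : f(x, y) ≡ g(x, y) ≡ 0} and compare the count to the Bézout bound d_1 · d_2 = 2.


Common zeros: {(2, 4)}; count = 1; Bézout bound = 2.

deg(f) = 2, deg(g) = 1, so Bézout bound = 2.
Scan x ∈ F_5. For each x, list the y ∈ F_5 with f(x, y) ≡ 0 and those with g(x, y) ≡ 0 (mod 5); the common zeros in that column are the intersection.
  x = 0: f ≡ 0 at y ∈ {0, 1}; g ≡ 0 at y ∈ {2}; common: ∅.
  x = 1: f ≡ 0 at y ∈ {4}; g ≡ 0 at y ∈ {3}; common: ∅.
  x = 2: f ≡ 0 at y ∈ {1, 4}; g ≡ 0 at y ∈ {4}; common: {4}.
  x = 3: f ≡ 0 at y ∈ ∅; g ≡ 0 at y ∈ {0}; common: ∅.
  x = 4: f ≡ 0 at y ∈ ∅; g ≡ 0 at y ∈ {1}; common: ∅.
Collecting: common zeros = {(2, 4)}, so the count is 1.
Comparison with the Bézout bound: 1 ≤ 2 = deg(f)·deg(g), as expected for curves with no common component (the affine F_5-count falls short of the bound because intersections may lie at infinity, over extension fields, or carry multiplicity).


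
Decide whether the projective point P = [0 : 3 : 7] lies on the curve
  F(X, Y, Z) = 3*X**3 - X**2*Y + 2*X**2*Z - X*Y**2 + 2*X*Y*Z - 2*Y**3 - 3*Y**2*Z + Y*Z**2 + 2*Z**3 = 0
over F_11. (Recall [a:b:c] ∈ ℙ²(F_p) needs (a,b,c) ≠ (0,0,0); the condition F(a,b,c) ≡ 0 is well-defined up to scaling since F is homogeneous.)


F(0,3,7) ≡ 7 (mod 11); P is NOT on the curve.

Evaluate F(0, 3, 7) term-by-term (mod 11).
  3*X**3 ↦ 3·0·1·1 = 0
  -X**2*Y ↦ -1·0·3·1 = 0
  2*X**2*Z ↦ 2·0·1·7 = 0
  -X*Y**2 ↦ -1·0·9·1 = 0
  2*X*Y*Z ↦ 2·0·3·7 = 0
  -2*Y**3 ↦ -2·1·27·1 = -54
  -3*Y**2*Z ↦ -3·1·9·7 = -189
  Y*Z**2 ↦ 1·1·3·49 = 147
  2*Z**3 ↦ 2·1·1·343 = 686
Sum: F(0, 3, 7) = (0) + (0) + (0) + (0) + (0) + (-54) + (-189) + (147) + (686) = 590.
Reducing mod 11: 590 ≡ 7 (mod 11).
Since F(a, b, c) ≡ 7 ≠ 0 (mod 11), P does NOT lie on the curve.


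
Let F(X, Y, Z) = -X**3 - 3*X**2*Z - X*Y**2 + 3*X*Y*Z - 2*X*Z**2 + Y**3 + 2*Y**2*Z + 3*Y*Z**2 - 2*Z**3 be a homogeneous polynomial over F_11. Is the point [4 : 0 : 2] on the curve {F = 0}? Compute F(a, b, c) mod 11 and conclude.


F(4,0,2) ≡ 1 (mod 11); P is NOT on the curve.

Evaluate F(4, 0, 2) term-by-term (mod 11).
  -X**3 ↦ -1·64·1·1 = -64
  -3*X**2*Z ↦ -3·16·1·2 = -96
  -X*Y**2 ↦ -1·4·0·1 = 0
  3*X*Y*Z ↦ 3·4·0·2 = 0
  -2*X*Z**2 ↦ -2·4·1·4 = -32
  Y**3 ↦ 1·1·0·1 = 0
  2*Y**2*Z ↦ 2·1·0·2 = 0
  3*Y*Z**2 ↦ 3·1·0·4 = 0
  -2*Z**3 ↦ -2·1·1·8 = -16
Sum: F(4, 0, 2) = (-64) + (-96) + (0) + (0) + (-32) + (0) + (0) + (0) + (-16) = -208.
Reducing mod 11: -208 ≡ 1 (mod 11).
Since F(a, b, c) ≡ 1 ≠ 0 (mod 11), P does NOT lie on the curve.


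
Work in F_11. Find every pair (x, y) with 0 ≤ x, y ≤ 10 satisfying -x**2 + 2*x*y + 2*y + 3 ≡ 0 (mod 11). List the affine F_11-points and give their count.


Affine F_11-points: {(0, 4), (1, 5), (2, 2), (3, 9), (4, 9), (5, 0), (6, 0), (7, 7), (8, 4), (9, 5)}; count = 10.

For each of the 121 pairs (x, y) ∈ F_11², evaluate f(x, y) mod 11. Record the zeros.
  x = 0: [0↦3, 1↦5, 2↦7, 3↦9, 4↦0, 5↦2, 6↦4, 7↦6, 8↦8, 9↦10, 10↦1]  zeros at y ∈ {4}
  x = 1: [0↦2, 1↦6, 2↦10, 3↦3, 4↦7, 5↦0, 6↦4, 7↦8, 8↦1, 9↦5, 10↦9]  zeros at y ∈ {5}
  x = 2: [0↦10, 1↦5, 2↦0, 3↦6, 4↦1, 5↦7, 6↦2, 7↦8, 8↦3, 9↦9, 10↦4]  zeros at y ∈ {2}
  x = 3: [0↦5, 1↦2, 2↦10, 3↦7, 4↦4, 5↦1, 6↦9, 7↦6, 8↦3, 9↦0, 10↦8]  zeros at y ∈ {9}
  x = 4: [0↦9, 1↦8, 2↦7, 3↦6, 4↦5, 5↦4, 6↦3, 7↦2, 8↦1, 9↦0, 10↦10]  zeros at y ∈ {9}
  x = 5: [0↦0, 1↦1, 2↦2, 3↦3, 4↦4, 5↦5, 6↦6, 7↦7, 8↦8, 9↦9, 10↦10]  zeros at y ∈ {0}
  x = 6: [0↦0, 1↦3, 2↦6, 3↦9, 4↦1, 5↦4, 6↦7, 7↦10, 8↦2, 9↦5, 10↦8]  zeros at y ∈ {0}
  x = 7: [0↦9, 1↦3, 2↦8, 3↦2, 4↦7, 5↦1, 6↦6, 7↦0, 8↦5, 9↦10, 10↦4]  zeros at y ∈ {7}
  x = 8: [0↦5, 1↦1, 2↦8, 3↦4, 4↦0, 5↦7, 6↦3, 7↦10, 8↦6, 9↦2, 10↦9]  zeros at y ∈ {4}
  x = 9: [0↦10, 1↦8, 2↦6, 3↦4, 4↦2, 5↦0, 6↦9, 7↦7, 8↦5, 9↦3, 10↦1]  zeros at y ∈ {5}
  x = 10: [0↦2, 1↦2, 2↦2, 3↦2, 4↦2, 5↦2, 6↦2, 7↦2, 8↦2, 9↦2, 10↦2]  zeros at y ∈ ∅
Collecting zeros: affine points = {(0, 4), (1, 5), (2, 2), (3, 9), (4, 9), (5, 0), (6, 0), (7, 7), (8, 4), (9, 5)}.
Total count |C(F_11)_aff| = 10.


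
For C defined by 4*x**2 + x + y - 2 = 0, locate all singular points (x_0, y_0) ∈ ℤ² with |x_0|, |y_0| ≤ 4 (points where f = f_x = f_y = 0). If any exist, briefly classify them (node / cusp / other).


No singular points in the scanned grid; C is smooth there.

Compute partial derivatives:
  f_x = 8*x + 1.
  f_y = 1.
f_y = 1 is a nonzero constant, so f_y never vanishes: no point (x, y) can satisfy f = f_x = f_y = 0. In particular no (x, y) ∈ {−4, ..., 4}² is singular; the curve is smooth.


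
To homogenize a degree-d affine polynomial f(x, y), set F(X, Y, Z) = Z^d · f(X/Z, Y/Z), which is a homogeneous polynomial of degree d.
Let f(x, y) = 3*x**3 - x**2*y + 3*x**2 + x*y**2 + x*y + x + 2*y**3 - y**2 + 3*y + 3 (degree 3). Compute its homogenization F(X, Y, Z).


F(X, Y, Z) = 3*X**3 - X**2*Y + 3*X**2*Z + X*Y**2 + X*Y*Z + X*Z**2 + 2*Y**3 - Y**2*Z + 3*Y*Z**2 + 3*Z**3

deg(f) = 3.
Substitute x = X/Z, y = Y/Z into f, then multiply by Z^3.
  monomial 3·x^3·y^0 ↦ 3·X^3·Y^0·Z^0.
  monomial -1·x^2·y^1 ↦ -1·X^2·Y^1·Z^0.
  monomial 3·x^2·y^0 ↦ 3·X^2·Y^0·Z^1.
  monomial 1·x^1·y^2 ↦ 1·X^1·Y^2·Z^0.
  monomial 1·x^1·y^1 ↦ 1·X^1·Y^1·Z^1.
  monomial 1·x^1·y^0 ↦ 1·X^1·Y^0·Z^2.
  monomial 2·x^0·y^3 ↦ 2·X^0·Y^3·Z^0.
  monomial -1·x^0·y^2 ↦ -1·X^0·Y^2·Z^1.
  monomial 3·x^0·y^1 ↦ 3·X^0·Y^1·Z^2.
  monomial 3·x^0·y^0 ↦ 3·X^0·Y^0·Z^3.
Collecting: F(X, Y, Z) = 3*X**3 - X**2*Y + 3*X**2*Z + X*Y**2 + X*Y*Z + X*Z**2 + 2*Y**3 - Y**2*Z + 3*Y*Z**2 + 3*Z**3.


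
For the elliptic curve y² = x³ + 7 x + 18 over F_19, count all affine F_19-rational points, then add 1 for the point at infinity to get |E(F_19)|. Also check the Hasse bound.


Affine points = {(1, 8), (1, 11), (3, 3), (3, 16), (5, 8), (5, 11), (7, 7), (7, 12), (8, 4), (8, 15), (10, 9), (10, 10), (11, 1), (11, 18), (12, 5), (12, 14), (13, 8), (13, 11)}; affine count = 18; |E(F_19)| = 19.

Discriminant check: Δ ∝ 4a³ + 27b² = 4·7³ + 27·18² = 4·343 + 27·324 ≡ 12 (mod 19). Nonzero ⇒ E is nonsingular.
For each x ∈ F_19, compute rhs = x³ + 7·x + 18 mod 19, then count y ∈ F_19 with y² ≡ rhs.
  x = 0: rhs = 18, matching y values: none (0 points).
  x = 1: rhs = 7, matching y values: 8, 11 (2 points).
  x = 2: rhs = 2, matching y values: none (0 points).
  x = 3: rhs = 9, matching y values: 3, 16 (2 points).
  x = 4: rhs = 15, matching y values: none (0 points).
  x = 5: rhs = 7, matching y values: 8, 11 (2 points).
  x = 6: rhs = 10, matching y values: none (0 points).
  x = 7: rhs = 11, matching y values: 7, 12 (2 points).
  x = 8: rhs = 16, matching y values: 4, 15 (2 points).
  x = 9: rhs = 12, matching y values: none (0 points).
  x = 10: rhs = 5, matching y values: 9, 10 (2 points).
  x = 11: rhs = 1, matching y values: 1, 18 (2 points).
  x = 12: rhs = 6, matching y values: 5, 14 (2 points).
  x = 13: rhs = 7, matching y values: 8, 11 (2 points).
  x = 14: rhs = 10, matching y values: none (0 points).
  x = 15: rhs = 2, matching y values: none (0 points).
  x = 16: rhs = 8, matching y values: none (0 points).
  x = 17: rhs = 15, matching y values: none (0 points).
  x = 18: rhs = 10, matching y values: none (0 points).
Total affine count: 18.
Full point count |E(F_19)| = 18 + 1 = 19.
Hasse bound: |19 − (19+1)| = |-1| = 1 ≤ 2√19 ≈ 8.7178 ✓.


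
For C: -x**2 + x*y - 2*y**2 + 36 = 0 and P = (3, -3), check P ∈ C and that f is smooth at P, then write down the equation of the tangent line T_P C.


Tangent line at P: -9*x + 15*y + 72 = 0.

Step 1: f(3, -3) = 0, so P lies on C.
Step 2: partial derivatives
  f_x(x, y) = -2*x + y, f_y(x, y) = x - 4*y.
  f_x(P) = -9, f_y(P) = 15 (gradient nonzero, so P is smooth).
Step 3: tangent line at P: -9·(x − 3) + 15·(y − -3) = 0.
Expanding: -9*x + 15*y + 72 = 0.


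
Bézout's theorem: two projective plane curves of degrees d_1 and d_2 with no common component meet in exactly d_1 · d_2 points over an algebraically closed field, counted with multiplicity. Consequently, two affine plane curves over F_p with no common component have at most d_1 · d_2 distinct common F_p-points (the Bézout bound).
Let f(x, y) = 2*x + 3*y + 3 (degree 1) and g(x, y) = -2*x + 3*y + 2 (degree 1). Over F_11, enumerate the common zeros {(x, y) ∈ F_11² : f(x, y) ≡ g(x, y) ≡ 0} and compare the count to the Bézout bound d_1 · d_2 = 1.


Common zeros: {(8, 1)}; count = 1; Bézout bound = 1.

deg(f) = 1, deg(g) = 1, so Bézout bound = 1.
Scan x ∈ F_11. For each x, list the y ∈ F_11 with f(x, y) ≡ 0 and those with g(x, y) ≡ 0 (mod 11); the common zeros in that column are the intersection.
  x = 0: f ≡ 0 at y ∈ {10}; g ≡ 0 at y ∈ {3}; common: ∅.
  x = 1: f ≡ 0 at y ∈ {2}; g ≡ 0 at y ∈ {0}; common: ∅.
  x = 2: f ≡ 0 at y ∈ {5}; g ≡ 0 at y ∈ {8}; common: ∅.
  x = 3: f ≡ 0 at y ∈ {8}; g ≡ 0 at y ∈ {5}; common: ∅.
  x = 4: f ≡ 0 at y ∈ {0}; g ≡ 0 at y ∈ {2}; common: ∅.
  x = 5: f ≡ 0 at y ∈ {3}; g ≡ 0 at y ∈ {10}; common: ∅.
  x = 6: f ≡ 0 at y ∈ {6}; g ≡ 0 at y ∈ {7}; common: ∅.
  x = 7: f ≡ 0 at y ∈ {9}; g ≡ 0 at y ∈ {4}; common: ∅.
  x = 8: f ≡ 0 at y ∈ {1}; g ≡ 0 at y ∈ {1}; common: {1}.
  x = 9: f ≡ 0 at y ∈ {4}; g ≡ 0 at y ∈ {9}; common: ∅.
  x = 10: f ≡ 0 at y ∈ {7}; g ≡ 0 at y ∈ {6}; common: ∅.
Collecting: common zeros = {(8, 1)}, so the count is 1.
Comparison with the Bézout bound: 1 ≤ 1 = deg(f)·deg(g), as expected for curves with no common component (the bound is attained).


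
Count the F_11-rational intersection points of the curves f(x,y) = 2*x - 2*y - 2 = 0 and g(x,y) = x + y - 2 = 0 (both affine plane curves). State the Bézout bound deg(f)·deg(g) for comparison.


Common zeros: {(7, 6)}; count = 1; Bézout bound = 1.

deg(f) = 1, deg(g) = 1, so Bézout bound = 1.
Scan x ∈ F_11. For each x, list the y ∈ F_11 with f(x, y) ≡ 0 and those with g(x, y) ≡ 0 (mod 11); the common zeros in that column are the intersection.
  x = 0: f ≡ 0 at y ∈ {10}; g ≡ 0 at y ∈ {2}; common: ∅.
  x = 1: f ≡ 0 at y ∈ {0}; g ≡ 0 at y ∈ {1}; common: ∅.
  x = 2: f ≡ 0 at y ∈ {1}; g ≡ 0 at y ∈ {0}; common: ∅.
  x = 3: f ≡ 0 at y ∈ {2}; g ≡ 0 at y ∈ {10}; common: ∅.
  x = 4: f ≡ 0 at y ∈ {3}; g ≡ 0 at y ∈ {9}; common: ∅.
  x = 5: f ≡ 0 at y ∈ {4}; g ≡ 0 at y ∈ {8}; common: ∅.
  x = 6: f ≡ 0 at y ∈ {5}; g ≡ 0 at y ∈ {7}; common: ∅.
  x = 7: f ≡ 0 at y ∈ {6}; g ≡ 0 at y ∈ {6}; common: {6}.
  x = 8: f ≡ 0 at y ∈ {7}; g ≡ 0 at y ∈ {5}; common: ∅.
  x = 9: f ≡ 0 at y ∈ {8}; g ≡ 0 at y ∈ {4}; common: ∅.
  x = 10: f ≡ 0 at y ∈ {9}; g ≡ 0 at y ∈ {3}; common: ∅.
Collecting: common zeros = {(7, 6)}, so the count is 1.
Comparison with the Bézout bound: 1 ≤ 1 = deg(f)·deg(g), as expected for curves with no common component (the bound is attained).


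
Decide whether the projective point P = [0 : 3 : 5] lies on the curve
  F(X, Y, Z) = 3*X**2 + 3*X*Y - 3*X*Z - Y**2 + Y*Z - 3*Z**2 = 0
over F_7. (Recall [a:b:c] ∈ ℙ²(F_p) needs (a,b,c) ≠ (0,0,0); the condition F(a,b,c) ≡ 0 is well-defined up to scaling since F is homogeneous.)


F(0,3,5) ≡ 1 (mod 7); P is NOT on the curve.

Evaluate F(0, 3, 5) term-by-term (mod 7).
  3*X**2 ↦ 3·0·1·1 = 0
  3*X*Y ↦ 3·0·3·1 = 0
  -3*X*Z ↦ -3·0·1·5 = 0
  -Y**2 ↦ -1·1·9·1 = -9
  Y*Z ↦ 1·1·3·5 = 15
  -3*Z**2 ↦ -3·1·1·25 = -75
Sum: F(0, 3, 5) = (0) + (0) + (0) + (-9) + (15) + (-75) = -69.
Reducing mod 7: -69 ≡ 1 (mod 7).
Since F(a, b, c) ≡ 1 ≠ 0 (mod 7), P does NOT lie on the curve.


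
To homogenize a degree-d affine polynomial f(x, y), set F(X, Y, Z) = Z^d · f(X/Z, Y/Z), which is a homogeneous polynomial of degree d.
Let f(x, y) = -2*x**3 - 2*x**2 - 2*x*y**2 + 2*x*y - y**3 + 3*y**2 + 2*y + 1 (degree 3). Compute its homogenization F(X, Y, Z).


F(X, Y, Z) = -2*X**3 - 2*X**2*Z - 2*X*Y**2 + 2*X*Y*Z - Y**3 + 3*Y**2*Z + 2*Y*Z**2 + Z**3

deg(f) = 3.
Substitute x = X/Z, y = Y/Z into f, then multiply by Z^3.
  monomial -2·x^3·y^0 ↦ -2·X^3·Y^0·Z^0.
  monomial -2·x^2·y^0 ↦ -2·X^2·Y^0·Z^1.
  monomial -2·x^1·y^2 ↦ -2·X^1·Y^2·Z^0.
  monomial 2·x^1·y^1 ↦ 2·X^1·Y^1·Z^1.
  monomial -1·x^0·y^3 ↦ -1·X^0·Y^3·Z^0.
  monomial 3·x^0·y^2 ↦ 3·X^0·Y^2·Z^1.
  monomial 2·x^0·y^1 ↦ 2·X^0·Y^1·Z^2.
  monomial 1·x^0·y^0 ↦ 1·X^0·Y^0·Z^3.
Collecting: F(X, Y, Z) = -2*X**3 - 2*X**2*Z - 2*X*Y**2 + 2*X*Y*Z - Y**3 + 3*Y**2*Z + 2*Y*Z**2 + Z**3.


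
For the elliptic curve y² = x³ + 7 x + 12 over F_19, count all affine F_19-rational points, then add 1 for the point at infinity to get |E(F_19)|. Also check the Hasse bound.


Affine points = {(1, 1), (1, 18), (4, 3), (4, 16), (5, 1), (5, 18), (6, 2), (6, 17), (7, 9), (7, 10), (9, 5), (9, 14), (12, 0), (13, 1), (13, 18), (14, 2), (14, 17), (17, 3), (17, 16), (18, 2), (18, 17)}; affine count = 21; |E(F_19)| = 22.

Discriminant check: Δ ∝ 4a³ + 27b² = 4·7³ + 27·12² = 4·343 + 27·144 ≡ 16 (mod 19). Nonzero ⇒ E is nonsingular.
For each x ∈ F_19, compute rhs = x³ + 7·x + 12 mod 19, then count y ∈ F_19 with y² ≡ rhs.
  x = 0: rhs = 12, matching y values: none (0 points).
  x = 1: rhs = 1, matching y values: 1, 18 (2 points).
  x = 2: rhs = 15, matching y values: none (0 points).
  x = 3: rhs = 3, matching y values: none (0 points).
  x = 4: rhs = 9, matching y values: 3, 16 (2 points).
  x = 5: rhs = 1, matching y values: 1, 18 (2 points).
  x = 6: rhs = 4, matching y values: 2, 17 (2 points).
  x = 7: rhs = 5, matching y values: 9, 10 (2 points).
  x = 8: rhs = 10, matching y values: none (0 points).
  x = 9: rhs = 6, matching y values: 5, 14 (2 points).
  x = 10: rhs = 18, matching y values: none (0 points).
  x = 11: rhs = 14, matching y values: none (0 points).
  x = 12: rhs = 0, matching y values: 0 (1 points).
  x = 13: rhs = 1, matching y values: 1, 18 (2 points).
  x = 14: rhs = 4, matching y values: 2, 17 (2 points).
  x = 15: rhs = 15, matching y values: none (0 points).
  x = 16: rhs = 2, matching y values: none (0 points).
  x = 17: rhs = 9, matching y values: 3, 16 (2 points).
  x = 18: rhs = 4, matching y values: 2, 17 (2 points).
Total affine count: 21.
Full point count |E(F_19)| = 21 + 1 = 22.
Hasse bound: |22 − (19+1)| = |2| = 2 ≤ 2√19 ≈ 8.7178 ✓.


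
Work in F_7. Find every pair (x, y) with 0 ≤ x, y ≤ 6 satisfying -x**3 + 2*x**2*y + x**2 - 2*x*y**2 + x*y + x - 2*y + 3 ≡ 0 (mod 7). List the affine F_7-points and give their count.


Affine F_7-points: {(0, 5), (5, 1), (5, 5), (6, 5), (6, 6)}; count = 5.

For each of the 49 pairs (x, y) ∈ F_7², evaluate f(x, y) mod 7. Record the zeros.
  x = 0: [0↦3, 1↦1, 2↦6, 3↦4, 4↦2, 5↦0, 6↦5]  zeros at y ∈ {5}
  x = 1: [0↦4, 1↦3, 2↦5, 3↦3, 4↦4, 5↦1, 6↦1]  zeros at y ∈ ∅
  x = 2: [0↦1, 1↦5, 2↦1, 3↦3, 4↦4, 5↦4, 6↦3]  zeros at y ∈ ∅
  x = 3: [0↦2, 1↦1, 2↦2, 3↦5, 4↦3, 5↦3, 6↦5]  zeros at y ∈ ∅
  x = 4: [0↦1, 1↦6, 2↦2, 3↦3, 4↦2, 5↦6, 6↦1]  zeros at y ∈ ∅
  x = 5: [0↦6, 1↦0, 2↦2, 3↦5, 4↦2, 5↦0, 6↦6]  zeros at y ∈ {1, 5}
  x = 6: [0↦4, 1↦5, 2↦3, 3↦5, 4↦4, 5↦0, 6↦0]  zeros at y ∈ {5, 6}
Collecting zeros: affine points = {(0, 5), (5, 1), (5, 5), (6, 5), (6, 6)}.
Total count |C(F_7)_aff| = 5.


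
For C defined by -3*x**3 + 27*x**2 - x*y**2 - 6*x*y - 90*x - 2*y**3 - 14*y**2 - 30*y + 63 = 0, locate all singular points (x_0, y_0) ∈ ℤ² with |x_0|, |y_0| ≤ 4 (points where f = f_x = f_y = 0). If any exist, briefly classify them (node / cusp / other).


Singular points: {(3, -3)}; classification: cusp.

Compute partial derivatives:
  f_x = -9*x**2 + 54*x - y**2 - 6*y - 90.
  f_y = -2*x*y - 6*x - 6*y**2 - 28*y - 30.
Scan x_0 ∈ {−4, ..., 4}. For each x_0, f_y(x_0, y) is a polynomial in y; find its integer roots y ∈ {−4, ..., 4}, then test f_x and f at those candidates.
  x = -4: f_y(-4, y) = -6*y**2 - 20*y - 6; vanishes at y ∈ {-3}. (-4, -3): f_x = -441 ≠ 0.
  x = -3: f_y(-3, y) = -6*y**2 - 22*y - 12; vanishes at y ∈ {-3}. (-3, -3): f_x = -324 ≠ 0.
  x = -2: f_y(-2, y) = -6*y**2 - 24*y - 18; vanishes at y ∈ {-3, -1}. (-2, -3): f_x = -225 ≠ 0; (-2, -1): f_x = -229 ≠ 0.
  x = -1: f_y(-1, y) = -6*y**2 - 26*y - 24; vanishes at y ∈ {-3}. (-1, -3): f_x = -144 ≠ 0.
  x = 0: f_y(0, y) = -6*y**2 - 28*y - 30; vanishes at y ∈ {-3}. (0, -3): f_x = -81 ≠ 0.
  x = 1: f_y(1, y) = -6*y**2 - 30*y - 36; vanishes at y ∈ {-3, -2}. (1, -3): f_x = -36 ≠ 0; (1, -2): f_x = -37 ≠ 0.
  x = 2: f_y(2, y) = -6*y**2 - 32*y - 42; vanishes at y ∈ {-3}. (2, -3): f_x = -9 ≠ 0.
  x = 3: f_y(3, y) = -6*y**2 - 34*y - 48; vanishes at y ∈ {-3}. (3, -3): f_x = 0, f = 0 — SINGULAR.
  x = 4: f_y(4, y) = -6*y**2 - 36*y - 54; vanishes at y ∈ {-3}. (4, -3): f_x = -9 ≠ 0.
Only singular point on the grid: (3, -3).
Classify: substitute x = 3 + u, y = -3 + v and expand: f = -3*u**3 - u*v**2 - 2*v**3 + v**2.
No constant or linear terms (consistent with a singular point). Quadratic part: v**2. Cubic part: -3*u**3 - u*v**2 - 2*v**3.
The quadratic part v**2 is a perfect square, so there is a single (double) tangent line v = 0, i.e. y = -3. Restricting the cubic part to that line (v = 0) leaves -3*u**3 ≠ 0, so f is not divisible by v and the branch is v² ≈ 3*u**3 to lowest order — this is a cusp.
Classification: cusp.


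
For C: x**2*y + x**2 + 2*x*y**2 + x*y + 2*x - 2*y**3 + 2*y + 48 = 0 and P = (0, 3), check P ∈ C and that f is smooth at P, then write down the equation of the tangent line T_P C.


Tangent line at P: 23*x - 52*y + 156 = 0.

Step 1: f(0, 3) = 0, so P lies on C.
Step 2: partial derivatives
  f_x(x, y) = 2*x*y + 2*x + 2*y**2 + y + 2, f_y(x, y) = x**2 + 4*x*y + x - 6*y**2 + 2.
  f_x(P) = 23, f_y(P) = -52 (gradient nonzero, so P is smooth).
Step 3: tangent line at P: 23·(x − 0) + -52·(y − 3) = 0.
Expanding: 23*x - 52*y + 156 = 0.


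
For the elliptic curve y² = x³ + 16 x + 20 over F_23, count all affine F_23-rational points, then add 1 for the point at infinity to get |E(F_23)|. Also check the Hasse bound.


Affine points = {(3, 7), (3, 16), (5, 8), (5, 15), (8, 4), (8, 19), (11, 3), (11, 20), (12, 10), (12, 13), (15, 1), (15, 22), (16, 5), (16, 18), (21, 7), (21, 16), (22, 7), (22, 16)}; affine count = 18; |E(F_23)| = 19.

Discriminant check: Δ ∝ 4a³ + 27b² = 4·16³ + 27·20² = 4·4096 + 27·400 ≡ 21 (mod 23). Nonzero ⇒ E is nonsingular.
For each x ∈ F_23, compute rhs = x³ + 16·x + 20 mod 23, then count y ∈ F_23 with y² ≡ rhs.
  x = 0: rhs = 20, matching y values: none (0 points).
  x = 1: rhs = 14, matching y values: none (0 points).
  x = 2: rhs = 14, matching y values: none (0 points).
  x = 3: rhs = 3, matching y values: 7, 16 (2 points).
  x = 4: rhs = 10, matching y values: none (0 points).
  x = 5: rhs = 18, matching y values: 8, 15 (2 points).
  x = 6: rhs = 10, matching y values: none (0 points).
  x = 7: rhs = 15, matching y values: none (0 points).
  x = 8: rhs = 16, matching y values: 4, 19 (2 points).
  x = 9: rhs = 19, matching y values: none (0 points).
  x = 10: rhs = 7, matching y values: none (0 points).
  x = 11: rhs = 9, matching y values: 3, 20 (2 points).
  x = 12: rhs = 8, matching y values: 10, 13 (2 points).
  x = 13: rhs = 10, matching y values: none (0 points).
  x = 14: rhs = 21, matching y values: none (0 points).
  x = 15: rhs = 1, matching y values: 1, 22 (2 points).
  x = 16: rhs = 2, matching y values: 5, 18 (2 points).
  x = 17: rhs = 7, matching y values: none (0 points).
  x = 18: rhs = 22, matching y values: none (0 points).
  x = 19: rhs = 7, matching y values: none (0 points).
  x = 20: rhs = 14, matching y values: none (0 points).
  x = 21: rhs = 3, matching y values: 7, 16 (2 points).
  x = 22: rhs = 3, matching y values: 7, 16 (2 points).
Total affine count: 18.
Full point count |E(F_23)| = 18 + 1 = 19.
Hasse bound: |19 − (23+1)| = |-5| = 5 ≤ 2√23 ≈ 9.5917 ✓.


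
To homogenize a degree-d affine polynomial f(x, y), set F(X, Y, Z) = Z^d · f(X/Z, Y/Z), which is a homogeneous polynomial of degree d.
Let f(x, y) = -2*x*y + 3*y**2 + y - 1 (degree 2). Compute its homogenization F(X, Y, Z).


F(X, Y, Z) = -2*X*Y + 3*Y**2 + Y*Z - Z**2

deg(f) = 2.
Substitute x = X/Z, y = Y/Z into f, then multiply by Z^2.
  monomial -2·x^1·y^1 ↦ -2·X^1·Y^1·Z^0.
  monomial 3·x^0·y^2 ↦ 3·X^0·Y^2·Z^0.
  monomial 1·x^0·y^1 ↦ 1·X^0·Y^1·Z^1.
  monomial -1·x^0·y^0 ↦ -1·X^0·Y^0·Z^2.
Collecting: F(X, Y, Z) = -2*X*Y + 3*Y**2 + Y*Z - Z**2.


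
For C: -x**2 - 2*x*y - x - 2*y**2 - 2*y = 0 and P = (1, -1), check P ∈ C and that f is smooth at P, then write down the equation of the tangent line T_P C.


Tangent line at P: 1 - x = 0.

Step 1: f(1, -1) = 0, so P lies on C.
Step 2: partial derivatives
  f_x(x, y) = -2*x - 2*y - 1, f_y(x, y) = -2*x - 4*y - 2.
  f_x(P) = -1, f_y(P) = 0 (gradient nonzero, so P is smooth).
Step 3: tangent line at P: -1·(x − 1) + 0·(y − -1) = 0.
Expanding: 1 - x = 0.


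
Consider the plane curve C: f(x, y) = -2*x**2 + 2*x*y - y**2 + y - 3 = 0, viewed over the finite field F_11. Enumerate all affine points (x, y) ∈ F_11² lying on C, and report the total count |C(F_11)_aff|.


Affine F_11-points: {(0, 6), (1, 7), (2, 0), (2, 5), (3, 2), (3, 5), (6, 6), (6, 7), (9, 0), (9, 8), (10, 2), (10, 8)}; count = 12.

For each of the 121 pairs (x, y) ∈ F_11², evaluate f(x, y) mod 11. Record the zeros.
  x = 0: [0↦8, 1↦8, 2↦6, 3↦2, 4↦7, 5↦10, 6↦0, 7↦10, 8↦7, 9↦2, 10↦6]  zeros at y ∈ {6}
  x = 1: [0↦6, 1↦8, 2↦8, 3↦6, 4↦2, 5↦7, 6↦10, 7↦0, 8↦10, 9↦7, 10↦2]  zeros at y ∈ {7}
  x = 2: [0↦0, 1↦4, 2↦6, 3↦6, 4↦4, 5↦0, 6↦5, 7↦8, 8↦9, 9↦8, 10↦5]  zeros at y ∈ {0, 5}
  x = 3: [0↦1, 1↦7, 2↦0, 3↦2, 4↦2, 5↦0, 6↦7, 7↦1, 8↦4, 9↦5, 10↦4]  zeros at y ∈ {2, 5}
  x = 4: [0↦9, 1↦6, 2↦1, 3↦5, 4↦7, 5↦7, 6↦5, 7↦1, 8↦6, 9↦9, 10↦10]  zeros at y ∈ ∅
  x = 5: [0↦2, 1↦1, 2↦9, 3↦4, 4↦8, 5↦10, 6↦10, 7↦8, 8↦4, 9↦9, 10↦1]  zeros at y ∈ ∅
  x = 6: [0↦2, 1↦3, 2↦2, 3↦10, 4↦5, 5↦9, 6↦0, 7↦0, 8↦9, 9↦5, 10↦10]  zeros at y ∈ {6, 7}
  x = 7: [0↦9, 1↦1, 2↦2, 3↦1, 4↦9, 5↦4, 6↦8, 7↦10, 8↦10, 9↦8, 10↦4]  zeros at y ∈ ∅
  x = 8: [0↦1, 1↦6, 2↦9, 3↦10, 4↦9, 5↦6, 6↦1, 7↦5, 8↦7, 9↦7, 10↦5]  zeros at y ∈ ∅
  x = 9: [0↦0, 1↦7, 2↦1, 3↦4, 4↦5, 5↦4, 6↦1, 7↦7, 8↦0, 9↦2, 10↦2]  zeros at y ∈ {0, 8}
  x = 10: [0↦6, 1↦4, 2↦0, 3↦5, 4↦8, 5↦9, 6↦8, 7↦5, 8↦0, 9↦4, 10↦6]  zeros at y ∈ {2, 8}
Collecting zeros: affine points = {(0, 6), (1, 7), (2, 0), (2, 5), (3, 2), (3, 5), (6, 6), (6, 7), (9, 0), (9, 8), (10, 2), (10, 8)}.
Total count |C(F_11)_aff| = 12.


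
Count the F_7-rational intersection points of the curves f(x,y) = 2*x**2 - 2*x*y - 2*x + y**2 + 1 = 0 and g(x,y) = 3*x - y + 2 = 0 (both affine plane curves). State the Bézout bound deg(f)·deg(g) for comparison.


Common zeros: ∅; count = 0; Bézout bound = 2.

deg(f) = 2, deg(g) = 1, so Bézout bound = 2.
Scan x ∈ F_7. For each x, list the y ∈ F_7 with f(x, y) ≡ 0 and those with g(x, y) ≡ 0 (mod 7); the common zeros in that column are the intersection.
  x = 0: f ≡ 0 at y ∈ ∅; g ≡ 0 at y ∈ {2}; common: ∅.
  x = 1: f ≡ 0 at y ∈ {1}; g ≡ 0 at y ∈ {5}; common: ∅.
  x = 2: f ≡ 0 at y ∈ ∅; g ≡ 0 at y ∈ {1}; common: ∅.
  x = 3: f ≡ 0 at y ∈ ∅; g ≡ 0 at y ∈ {4}; common: ∅.
  x = 4: f ≡ 0 at y ∈ ∅; g ≡ 0 at y ∈ {0}; common: ∅.
  x = 5: f ≡ 0 at y ∈ ∅; g ≡ 0 at y ∈ {3}; common: ∅.
  x = 6: f ≡ 0 at y ∈ ∅; g ≡ 0 at y ∈ {6}; common: ∅.
Collecting: common zeros = ∅, so the count is 0.
Comparison with the Bézout bound: 0 ≤ 2 = deg(f)·deg(g), as expected for curves with no common component (the affine F_7-count falls short of the bound because intersections may lie at infinity, over extension fields, or carry multiplicity).


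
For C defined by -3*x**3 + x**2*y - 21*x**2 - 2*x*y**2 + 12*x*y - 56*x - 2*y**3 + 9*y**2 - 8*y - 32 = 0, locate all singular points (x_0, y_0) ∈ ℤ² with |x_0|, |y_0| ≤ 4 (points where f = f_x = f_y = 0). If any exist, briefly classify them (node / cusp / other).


Singular points: {(-2, 2)}; classification: node.

Compute partial derivatives:
  f_x = -9*x**2 + 2*x*y - 42*x - 2*y**2 + 12*y - 56.
  f_y = x**2 - 4*x*y + 12*x - 6*y**2 + 18*y - 8.
Scan x_0 ∈ {−4, ..., 4}. For each x_0, f_y(x_0, y) is a polynomial in y; find its integer roots y ∈ {−4, ..., 4}, then test f_x and f at those candidates.
  x = -4: f_y(-4, y) = -6*y**2 + 34*y - 40; vanishes at y ∈ {4}. (-4, 4): f_x = -48 ≠ 0.
  x = -3: f_y(-3, y) = -6*y**2 + 30*y - 35; no integer root y with |y| ≤ 4.
  x = -2: f_y(-2, y) = -6*y**2 + 26*y - 28; vanishes at y ∈ {2}. (-2, 2): f_x = 0, f = 0 — SINGULAR.
  x = -1: f_y(-1, y) = -6*y**2 + 22*y - 19; no integer root y with |y| ≤ 4.
  x = 0: f_y(0, y) = -6*y**2 + 18*y - 8; no integer root y with |y| ≤ 4.
  x = 1: f_y(1, y) = -6*y**2 + 14*y + 5; no integer root y with |y| ≤ 4.
  x = 2: f_y(2, y) = -6*y**2 + 10*y + 20; no integer root y with |y| ≤ 4.
  x = 3: f_y(3, y) = -6*y**2 + 6*y + 37; no integer root y with |y| ≤ 4.
  x = 4: f_y(4, y) = -6*y**2 + 2*y + 56; no integer root y with |y| ≤ 4.
Only singular point on the grid: (-2, 2).
Classify: substitute x = -2 + u, y = 2 + v and expand: f = -3*u**3 + u**2*v - u**2 - 2*u*v**2 - 2*v**3 + v**2.
No constant or linear terms (consistent with a singular point). Quadratic part: -u**2 + v**2. Cubic part: -3*u**3 + u**2*v - 2*u*v**2 - 2*v**3.
The quadratic part v**2 - u**2 = (v − u)(v + u) splits into two distinct linear factors, so there are two distinct tangent lines y − 2 = ±(x − -2) — this is a node (ordinary double point).
Classification: node.


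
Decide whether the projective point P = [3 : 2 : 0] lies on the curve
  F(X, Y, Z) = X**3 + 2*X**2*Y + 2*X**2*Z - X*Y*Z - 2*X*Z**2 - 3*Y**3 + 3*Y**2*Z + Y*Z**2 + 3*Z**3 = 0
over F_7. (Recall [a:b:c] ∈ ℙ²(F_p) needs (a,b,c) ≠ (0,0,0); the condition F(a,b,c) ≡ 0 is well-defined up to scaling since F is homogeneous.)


F(3,2,0) ≡ 4 (mod 7); P is NOT on the curve.

Evaluate F(3, 2, 0) term-by-term (mod 7).
  X**3 ↦ 1·27·1·1 = 27
  2*X**2*Y ↦ 2·9·2·1 = 36
  2*X**2*Z ↦ 2·9·1·0 = 0
  -X*Y*Z ↦ -1·3·2·0 = 0
  -2*X*Z**2 ↦ -2·3·1·0 = 0
  -3*Y**3 ↦ -3·1·8·1 = -24
  3*Y**2*Z ↦ 3·1·4·0 = 0
  Y*Z**2 ↦ 1·1·2·0 = 0
  3*Z**3 ↦ 3·1·1·0 = 0
Sum: F(3, 2, 0) = (27) + (36) + (0) + (0) + (0) + (-24) + (0) + (0) + (0) = 39.
Reducing mod 7: 39 ≡ 4 (mod 7).
Since F(a, b, c) ≡ 4 ≠ 0 (mod 7), P does NOT lie on the curve.


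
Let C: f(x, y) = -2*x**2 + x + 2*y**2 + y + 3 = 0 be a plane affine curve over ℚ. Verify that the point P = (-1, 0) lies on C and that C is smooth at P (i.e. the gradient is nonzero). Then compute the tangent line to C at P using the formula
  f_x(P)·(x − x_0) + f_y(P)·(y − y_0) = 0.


Tangent line at P: 5*x + y + 5 = 0.

Step 1: f(-1, 0) = 0, so P lies on C.
Step 2: partial derivatives
  f_x(x, y) = 1 - 4*x, f_y(x, y) = 4*y + 1.
  f_x(P) = 5, f_y(P) = 1 (gradient nonzero, so P is smooth).
Step 3: tangent line at P: 5·(x − -1) + 1·(y − 0) = 0.
Expanding: 5*x + y + 5 = 0.


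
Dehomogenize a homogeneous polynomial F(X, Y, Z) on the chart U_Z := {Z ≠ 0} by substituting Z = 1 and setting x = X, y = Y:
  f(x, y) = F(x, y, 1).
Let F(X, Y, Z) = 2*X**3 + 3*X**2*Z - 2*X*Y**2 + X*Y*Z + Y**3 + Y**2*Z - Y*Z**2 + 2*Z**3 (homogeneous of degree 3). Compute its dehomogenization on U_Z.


f(x, y) = 2*x**3 + 3*x**2 - 2*x*y**2 + x*y + y**3 + y**2 - y + 2

On U_Z we set Z = 1. Each monomial c·X^i·Y^j·Z^k in F becomes c·x^i·y^j·1^k = c·x^i·y^j.
Substituting Z = 1: F(X, Y, 1) = 2*x**3 + 3*x**2 - 2*x*y**2 + x*y + y**3 + y**2 - y + 2.
Note: deg(f) ≤ deg(F) = 3; strict inequality happens when F is divisible by Z (lost terms).


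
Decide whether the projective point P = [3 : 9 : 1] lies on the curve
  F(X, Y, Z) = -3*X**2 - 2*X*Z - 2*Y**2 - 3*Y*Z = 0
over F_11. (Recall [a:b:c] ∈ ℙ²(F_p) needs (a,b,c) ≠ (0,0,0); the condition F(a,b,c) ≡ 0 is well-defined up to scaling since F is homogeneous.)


F(3,9,1) ≡ 9 (mod 11); P is NOT on the curve.

Evaluate F(3, 9, 1) term-by-term (mod 11).
  -3*X**2 ↦ -3·9·1·1 = -27
  -2*X*Z ↦ -2·3·1·1 = -6
  -2*Y**2 ↦ -2·1·81·1 = -162
  -3*Y*Z ↦ -3·1·9·1 = -27
Sum: F(3, 9, 1) = (-27) + (-6) + (-162) + (-27) = -222.
Reducing mod 11: -222 ≡ 9 (mod 11).
Since F(a, b, c) ≡ 9 ≠ 0 (mod 11), P does NOT lie on the curve.


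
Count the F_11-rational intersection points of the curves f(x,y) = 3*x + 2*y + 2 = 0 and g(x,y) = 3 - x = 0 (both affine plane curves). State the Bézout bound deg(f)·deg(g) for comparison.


Common zeros: {(3, 0)}; count = 1; Bézout bound = 1.

deg(f) = 1, deg(g) = 1, so Bézout bound = 1.
Scan x ∈ F_11. For each x, list the y ∈ F_11 with f(x, y) ≡ 0 and those with g(x, y) ≡ 0 (mod 11); the common zeros in that column are the intersection.
  x = 0: f ≡ 0 at y ∈ {10}; g ≡ 0 at y ∈ ∅; common: ∅.
  x = 1: f ≡ 0 at y ∈ {3}; g ≡ 0 at y ∈ ∅; common: ∅.
  x = 2: f ≡ 0 at y ∈ {7}; g ≡ 0 at y ∈ ∅; common: ∅.
  x = 3: f ≡ 0 at y ∈ {0}; g ≡ 0 at y ∈ {0, 1, 2, 3, 4, 5, 6, 7, 8, 9, 10}; common: {0}.
  x = 4: f ≡ 0 at y ∈ {4}; g ≡ 0 at y ∈ ∅; common: ∅.
  x = 5: f ≡ 0 at y ∈ {8}; g ≡ 0 at y ∈ ∅; common: ∅.
  x = 6: f ≡ 0 at y ∈ {1}; g ≡ 0 at y ∈ ∅; common: ∅.
  x = 7: f ≡ 0 at y ∈ {5}; g ≡ 0 at y ∈ ∅; common: ∅.
  x = 8: f ≡ 0 at y ∈ {9}; g ≡ 0 at y ∈ ∅; common: ∅.
  x = 9: f ≡ 0 at y ∈ {2}; g ≡ 0 at y ∈ ∅; common: ∅.
  x = 10: f ≡ 0 at y ∈ {6}; g ≡ 0 at y ∈ ∅; common: ∅.
Collecting: common zeros = {(3, 0)}, so the count is 1.
Comparison with the Bézout bound: 1 ≤ 1 = deg(f)·deg(g), as expected for curves with no common component (the bound is attained).


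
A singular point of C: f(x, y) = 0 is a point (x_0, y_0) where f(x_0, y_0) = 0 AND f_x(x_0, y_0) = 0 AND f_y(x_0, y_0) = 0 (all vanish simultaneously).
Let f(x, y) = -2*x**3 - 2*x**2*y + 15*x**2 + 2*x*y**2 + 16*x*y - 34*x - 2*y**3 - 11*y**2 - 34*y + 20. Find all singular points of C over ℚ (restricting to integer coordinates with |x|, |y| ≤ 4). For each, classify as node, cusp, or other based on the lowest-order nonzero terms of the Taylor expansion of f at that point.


Singular points: {(3, -1)}; classification: node.

Compute partial derivatives:
  f_x = -6*x**2 - 4*x*y + 30*x + 2*y**2 + 16*y - 34.
  f_y = -2*x**2 + 4*x*y + 16*x - 6*y**2 - 22*y - 34.
Scan x_0 ∈ {−4, ..., 4}. For each x_0, f_y(x_0, y) is a polynomial in y; find its integer roots y ∈ {−4, ..., 4}, then test f_x and f at those candidates.
  x = -4: f_y(-4, y) = -6*y**2 - 38*y - 130; no integer root y with |y| ≤ 4.
  x = -3: f_y(-3, y) = -6*y**2 - 34*y - 100; no integer root y with |y| ≤ 4.
  x = -2: f_y(-2, y) = -6*y**2 - 30*y - 74; no integer root y with |y| ≤ 4.
  x = -1: f_y(-1, y) = -6*y**2 - 26*y - 52; no integer root y with |y| ≤ 4.
  x = 0: f_y(0, y) = -6*y**2 - 22*y - 34; no integer root y with |y| ≤ 4.
  x = 1: f_y(1, y) = -6*y**2 - 18*y - 20; no integer root y with |y| ≤ 4.
  x = 2: f_y(2, y) = -6*y**2 - 14*y - 10; no integer root y with |y| ≤ 4.
  x = 3: f_y(3, y) = -6*y**2 - 10*y - 4; vanishes at y ∈ {-1}. (3, -1): f_x = 0, f = 0 — SINGULAR.
  x = 4: f_y(4, y) = -6*y**2 - 6*y - 2; no integer root y with |y| ≤ 4.
Only singular point on the grid: (3, -1).
Classify: substitute x = 3 + u, y = -1 + v and expand: f = -2*u**3 - 2*u**2*v - u**2 + 2*u*v**2 - 2*v**3 + v**2.
No constant or linear terms (consistent with a singular point). Quadratic part: -u**2 + v**2. Cubic part: -2*u**3 - 2*u**2*v + 2*u*v**2 - 2*v**3.
The quadratic part v**2 - u**2 = (v − u)(v + u) splits into two distinct linear factors, so there are two distinct tangent lines y − -1 = ±(x − 3) — this is a node (ordinary double point).
Classification: node.
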